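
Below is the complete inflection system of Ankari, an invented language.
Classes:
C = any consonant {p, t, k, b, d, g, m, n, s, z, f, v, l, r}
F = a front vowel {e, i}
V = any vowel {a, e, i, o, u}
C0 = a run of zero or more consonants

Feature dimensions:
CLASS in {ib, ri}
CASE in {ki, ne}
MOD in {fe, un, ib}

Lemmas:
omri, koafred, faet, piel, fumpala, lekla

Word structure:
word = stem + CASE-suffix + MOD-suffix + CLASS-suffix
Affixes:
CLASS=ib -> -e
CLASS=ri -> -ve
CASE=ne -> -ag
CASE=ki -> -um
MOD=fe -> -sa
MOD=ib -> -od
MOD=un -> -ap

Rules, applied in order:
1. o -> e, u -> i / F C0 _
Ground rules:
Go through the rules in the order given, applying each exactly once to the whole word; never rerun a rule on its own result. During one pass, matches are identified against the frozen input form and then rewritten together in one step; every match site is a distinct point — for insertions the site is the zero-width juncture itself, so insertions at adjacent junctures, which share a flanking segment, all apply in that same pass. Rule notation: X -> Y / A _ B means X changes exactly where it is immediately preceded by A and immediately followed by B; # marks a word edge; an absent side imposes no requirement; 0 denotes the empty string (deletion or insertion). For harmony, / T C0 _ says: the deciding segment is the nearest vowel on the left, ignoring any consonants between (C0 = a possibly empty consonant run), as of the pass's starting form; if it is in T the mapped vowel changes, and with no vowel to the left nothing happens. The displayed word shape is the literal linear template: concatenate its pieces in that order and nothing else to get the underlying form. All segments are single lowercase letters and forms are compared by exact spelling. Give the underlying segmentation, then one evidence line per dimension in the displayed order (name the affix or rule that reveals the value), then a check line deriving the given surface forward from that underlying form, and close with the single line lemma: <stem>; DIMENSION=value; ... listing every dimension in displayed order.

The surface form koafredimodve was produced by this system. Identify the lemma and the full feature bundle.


underlying: koafred-um-od-ve
CLASS=ri - signalled by the affix -ve
CASE=ki - signalled by the affix -um
MOD=ib - signalled by the affix -od
check: koafredumodve -> koafredimodve
lemma: koafred; CLASS=ri; CASE=ki; MOD=ib


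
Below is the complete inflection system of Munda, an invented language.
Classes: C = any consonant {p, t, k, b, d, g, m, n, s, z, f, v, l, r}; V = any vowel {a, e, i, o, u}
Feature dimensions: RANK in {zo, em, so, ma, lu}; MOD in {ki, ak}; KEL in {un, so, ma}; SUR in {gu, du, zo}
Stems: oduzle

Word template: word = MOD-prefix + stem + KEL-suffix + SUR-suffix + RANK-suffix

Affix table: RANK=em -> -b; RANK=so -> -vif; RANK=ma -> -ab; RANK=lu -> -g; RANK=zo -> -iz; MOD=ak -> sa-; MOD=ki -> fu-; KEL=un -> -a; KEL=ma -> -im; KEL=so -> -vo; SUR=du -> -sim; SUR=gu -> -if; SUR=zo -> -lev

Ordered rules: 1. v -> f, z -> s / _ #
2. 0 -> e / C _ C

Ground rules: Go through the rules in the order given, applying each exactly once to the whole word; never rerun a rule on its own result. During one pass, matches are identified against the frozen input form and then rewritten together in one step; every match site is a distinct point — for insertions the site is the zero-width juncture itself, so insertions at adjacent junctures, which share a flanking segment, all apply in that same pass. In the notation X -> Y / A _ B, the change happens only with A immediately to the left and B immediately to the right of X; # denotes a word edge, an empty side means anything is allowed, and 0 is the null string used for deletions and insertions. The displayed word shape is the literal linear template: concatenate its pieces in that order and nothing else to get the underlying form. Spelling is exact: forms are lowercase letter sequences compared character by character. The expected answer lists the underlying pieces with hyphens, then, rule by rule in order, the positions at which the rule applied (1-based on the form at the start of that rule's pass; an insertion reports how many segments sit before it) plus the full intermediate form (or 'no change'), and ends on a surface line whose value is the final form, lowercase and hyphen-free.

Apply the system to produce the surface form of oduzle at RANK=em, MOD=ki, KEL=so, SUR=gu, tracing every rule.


underlying: fu-oduzle-vo-if-b
1. v -> f, z -> s / _ #: no change
2. 0 -> e / C _ C: inserts after position(s) 6, 12: fuoduzelevoifeb
surface: fuoduzelevoifeb


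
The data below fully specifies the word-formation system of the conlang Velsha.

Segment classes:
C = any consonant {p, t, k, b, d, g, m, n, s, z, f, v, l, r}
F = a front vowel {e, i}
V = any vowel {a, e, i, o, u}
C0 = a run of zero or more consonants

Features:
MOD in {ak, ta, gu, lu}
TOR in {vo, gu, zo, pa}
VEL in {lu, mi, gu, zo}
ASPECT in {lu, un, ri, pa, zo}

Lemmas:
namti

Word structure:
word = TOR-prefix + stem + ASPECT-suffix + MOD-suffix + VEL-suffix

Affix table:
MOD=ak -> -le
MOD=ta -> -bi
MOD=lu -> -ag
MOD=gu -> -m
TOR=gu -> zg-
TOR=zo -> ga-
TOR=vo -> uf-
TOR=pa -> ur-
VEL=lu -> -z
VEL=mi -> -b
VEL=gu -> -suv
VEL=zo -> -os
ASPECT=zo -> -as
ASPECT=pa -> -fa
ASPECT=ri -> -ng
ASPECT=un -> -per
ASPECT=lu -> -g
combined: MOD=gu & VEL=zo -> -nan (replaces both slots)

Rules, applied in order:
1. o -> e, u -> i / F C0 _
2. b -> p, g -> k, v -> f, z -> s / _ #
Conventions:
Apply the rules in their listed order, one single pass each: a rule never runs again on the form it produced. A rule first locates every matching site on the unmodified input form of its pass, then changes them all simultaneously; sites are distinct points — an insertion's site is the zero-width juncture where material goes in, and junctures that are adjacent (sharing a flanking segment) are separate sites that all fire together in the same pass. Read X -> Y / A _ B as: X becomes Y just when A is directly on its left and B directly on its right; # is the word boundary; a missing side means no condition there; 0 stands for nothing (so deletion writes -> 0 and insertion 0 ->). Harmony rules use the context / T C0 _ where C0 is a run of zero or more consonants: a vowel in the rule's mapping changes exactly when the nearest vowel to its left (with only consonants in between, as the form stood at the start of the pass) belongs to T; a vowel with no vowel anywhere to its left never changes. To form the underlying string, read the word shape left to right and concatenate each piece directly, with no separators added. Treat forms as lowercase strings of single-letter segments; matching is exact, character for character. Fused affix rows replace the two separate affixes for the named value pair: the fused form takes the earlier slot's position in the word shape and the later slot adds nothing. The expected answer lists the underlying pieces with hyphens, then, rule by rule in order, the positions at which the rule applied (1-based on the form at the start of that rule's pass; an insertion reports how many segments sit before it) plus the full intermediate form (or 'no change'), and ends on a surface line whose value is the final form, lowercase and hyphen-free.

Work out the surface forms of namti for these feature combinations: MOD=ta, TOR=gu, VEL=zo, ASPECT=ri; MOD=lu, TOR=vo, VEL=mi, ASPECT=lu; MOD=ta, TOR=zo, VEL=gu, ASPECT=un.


cell MOD=ta, TOR=gu, VEL=zo, ASPECT=ri:
underlying: zg-namti-ng-bi-os
1. o -> e, u -> i / F C0 _: fires at position(s) 12: zgnamtingbies
2. b -> p, g -> k, v -> f, z -> s / _ #: no change
surface: zgnamtingbies

cell MOD=lu, TOR=vo, VEL=mi, ASPECT=lu:
underlying: uf-namti-g-ag-b
1. o -> e, u -> i / F C0 _: no change
2. b -> p, g -> k, v -> f, z -> s / _ #: fires at position(s) 11: ufnamtigagp
surface: ufnamtigagp

cell MOD=ta, TOR=zo, VEL=gu, ASPECT=un:
underlying: ga-namti-per-bi-suv
1. o -> e, u -> i / F C0 _: fires at position(s) 14: ganamtiperbisiv
2. b -> p, g -> k, v -> f, z -> s / _ #: fires at position(s) 15: ganamtiperbisif
surface: ganamtiperbisif


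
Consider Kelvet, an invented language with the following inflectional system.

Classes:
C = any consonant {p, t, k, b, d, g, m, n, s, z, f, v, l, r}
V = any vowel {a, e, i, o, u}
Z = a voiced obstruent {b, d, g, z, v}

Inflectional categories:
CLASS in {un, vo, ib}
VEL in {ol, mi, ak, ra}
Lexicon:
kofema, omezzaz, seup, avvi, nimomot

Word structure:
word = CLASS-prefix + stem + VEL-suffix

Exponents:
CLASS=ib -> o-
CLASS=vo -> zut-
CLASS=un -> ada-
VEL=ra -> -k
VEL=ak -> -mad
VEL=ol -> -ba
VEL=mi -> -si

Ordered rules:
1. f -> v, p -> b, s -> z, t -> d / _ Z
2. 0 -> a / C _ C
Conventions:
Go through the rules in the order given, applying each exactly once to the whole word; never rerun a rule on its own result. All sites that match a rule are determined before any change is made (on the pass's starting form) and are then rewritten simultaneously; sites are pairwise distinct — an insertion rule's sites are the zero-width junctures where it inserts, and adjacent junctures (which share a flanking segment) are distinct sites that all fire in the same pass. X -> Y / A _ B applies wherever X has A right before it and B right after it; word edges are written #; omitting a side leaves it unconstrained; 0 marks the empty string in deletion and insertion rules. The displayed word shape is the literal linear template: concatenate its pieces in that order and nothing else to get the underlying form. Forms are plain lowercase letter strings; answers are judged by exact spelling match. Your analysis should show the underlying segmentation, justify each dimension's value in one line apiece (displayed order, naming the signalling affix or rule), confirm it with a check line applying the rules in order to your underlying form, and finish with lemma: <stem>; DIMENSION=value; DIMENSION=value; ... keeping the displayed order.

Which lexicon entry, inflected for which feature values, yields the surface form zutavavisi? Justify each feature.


underlying: zut-avvi-si
CLASS=vo - signalled by the affix zut-
VEL=mi - signalled by the affix -si
check: zutavvisi -> zutavvisi -> zutavavisi
lemma: avvi; CLASS=vo; VEL=mi


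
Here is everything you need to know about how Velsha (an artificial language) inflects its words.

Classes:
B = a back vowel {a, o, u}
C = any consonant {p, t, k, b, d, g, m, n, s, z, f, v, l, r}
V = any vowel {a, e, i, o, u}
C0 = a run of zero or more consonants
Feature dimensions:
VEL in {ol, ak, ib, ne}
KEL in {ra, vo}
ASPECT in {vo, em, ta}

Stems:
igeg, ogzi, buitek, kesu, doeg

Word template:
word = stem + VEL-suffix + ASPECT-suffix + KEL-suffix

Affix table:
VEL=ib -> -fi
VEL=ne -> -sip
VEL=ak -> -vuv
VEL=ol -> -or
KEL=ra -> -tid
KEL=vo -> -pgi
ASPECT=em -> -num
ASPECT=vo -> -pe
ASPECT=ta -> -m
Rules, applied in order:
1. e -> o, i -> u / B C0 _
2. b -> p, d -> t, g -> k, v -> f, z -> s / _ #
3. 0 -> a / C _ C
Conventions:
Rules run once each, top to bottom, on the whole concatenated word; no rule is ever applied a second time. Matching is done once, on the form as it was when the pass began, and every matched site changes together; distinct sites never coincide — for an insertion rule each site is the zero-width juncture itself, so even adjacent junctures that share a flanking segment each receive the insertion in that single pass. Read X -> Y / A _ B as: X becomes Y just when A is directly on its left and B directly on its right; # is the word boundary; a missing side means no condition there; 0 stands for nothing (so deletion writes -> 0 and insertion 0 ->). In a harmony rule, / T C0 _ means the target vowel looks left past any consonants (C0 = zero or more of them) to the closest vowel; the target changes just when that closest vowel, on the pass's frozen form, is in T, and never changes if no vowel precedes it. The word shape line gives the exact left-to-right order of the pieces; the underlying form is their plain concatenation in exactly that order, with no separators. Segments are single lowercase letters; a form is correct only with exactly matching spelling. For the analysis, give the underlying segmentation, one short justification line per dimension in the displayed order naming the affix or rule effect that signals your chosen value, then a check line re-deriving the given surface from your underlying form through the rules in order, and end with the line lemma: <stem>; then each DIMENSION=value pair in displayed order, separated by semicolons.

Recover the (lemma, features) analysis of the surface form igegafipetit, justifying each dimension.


underlying: igeg-fi-pe-tid
VEL=ib - signalled by the affix -fi
KEL=ra - signalled by the affix -tid
ASPECT=vo - signalled by the affix -pe
check: igegfipetid -> igegfipetid -> igegfipetit -> igegafipetit
lemma: igeg; VEL=ib; KEL=ra; ASPECT=vo


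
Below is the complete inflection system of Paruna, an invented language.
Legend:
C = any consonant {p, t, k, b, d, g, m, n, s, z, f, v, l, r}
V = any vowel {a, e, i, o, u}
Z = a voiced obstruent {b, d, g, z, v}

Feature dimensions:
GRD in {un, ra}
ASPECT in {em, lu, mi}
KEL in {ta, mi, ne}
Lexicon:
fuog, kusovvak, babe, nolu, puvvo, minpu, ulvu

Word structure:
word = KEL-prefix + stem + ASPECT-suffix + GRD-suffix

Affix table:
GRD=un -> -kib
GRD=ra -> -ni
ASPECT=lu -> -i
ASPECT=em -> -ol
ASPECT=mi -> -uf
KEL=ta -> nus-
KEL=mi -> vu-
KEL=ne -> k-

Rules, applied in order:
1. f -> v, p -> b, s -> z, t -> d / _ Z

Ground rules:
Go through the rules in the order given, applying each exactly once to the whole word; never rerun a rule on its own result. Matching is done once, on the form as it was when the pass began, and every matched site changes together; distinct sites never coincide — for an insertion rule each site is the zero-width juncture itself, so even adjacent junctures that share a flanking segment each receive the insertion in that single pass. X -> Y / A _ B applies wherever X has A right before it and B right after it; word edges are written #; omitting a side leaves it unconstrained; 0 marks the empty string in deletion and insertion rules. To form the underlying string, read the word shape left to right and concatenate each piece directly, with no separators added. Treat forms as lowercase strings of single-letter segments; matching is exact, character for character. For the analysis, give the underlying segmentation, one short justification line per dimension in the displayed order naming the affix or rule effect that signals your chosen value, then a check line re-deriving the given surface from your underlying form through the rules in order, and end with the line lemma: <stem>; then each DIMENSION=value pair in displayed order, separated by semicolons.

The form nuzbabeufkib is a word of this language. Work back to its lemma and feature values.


underlying: nus-babe-uf-kib
GRD=un - signalled by the affix -kib
ASPECT=mi - signalled by the affix -uf
KEL=ta - signalled by the affix nus-
check: nusbabeufkib -> nuzbabeufkib
lemma: babe; GRD=un; ASPECT=mi; KEL=ta


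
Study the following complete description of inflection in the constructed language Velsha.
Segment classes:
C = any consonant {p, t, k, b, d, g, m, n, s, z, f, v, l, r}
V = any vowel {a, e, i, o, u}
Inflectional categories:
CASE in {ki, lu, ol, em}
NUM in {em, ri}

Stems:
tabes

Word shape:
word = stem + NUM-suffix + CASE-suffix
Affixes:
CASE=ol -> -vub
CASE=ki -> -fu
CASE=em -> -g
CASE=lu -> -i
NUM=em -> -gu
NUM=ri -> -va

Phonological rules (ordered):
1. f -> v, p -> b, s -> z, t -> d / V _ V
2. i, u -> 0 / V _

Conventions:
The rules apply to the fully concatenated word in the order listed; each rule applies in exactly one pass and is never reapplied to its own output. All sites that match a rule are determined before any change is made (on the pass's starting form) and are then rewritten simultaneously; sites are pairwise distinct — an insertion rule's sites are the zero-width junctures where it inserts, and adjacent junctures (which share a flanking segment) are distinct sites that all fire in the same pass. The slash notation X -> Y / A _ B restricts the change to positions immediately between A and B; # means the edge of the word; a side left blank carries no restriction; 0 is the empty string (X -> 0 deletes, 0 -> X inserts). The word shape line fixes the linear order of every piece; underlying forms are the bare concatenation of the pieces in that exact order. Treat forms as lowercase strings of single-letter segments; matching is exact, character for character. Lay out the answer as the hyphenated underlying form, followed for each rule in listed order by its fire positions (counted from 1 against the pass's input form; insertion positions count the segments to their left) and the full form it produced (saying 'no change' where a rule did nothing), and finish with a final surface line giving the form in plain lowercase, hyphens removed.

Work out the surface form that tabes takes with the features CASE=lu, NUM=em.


underlying: tabes-gu-i
1. f -> v, p -> b, s -> z, t -> d / V _ V: no change
2. i, u -> 0 / V _: fires at position(s) 8: tabesgu
surface: tabesgu


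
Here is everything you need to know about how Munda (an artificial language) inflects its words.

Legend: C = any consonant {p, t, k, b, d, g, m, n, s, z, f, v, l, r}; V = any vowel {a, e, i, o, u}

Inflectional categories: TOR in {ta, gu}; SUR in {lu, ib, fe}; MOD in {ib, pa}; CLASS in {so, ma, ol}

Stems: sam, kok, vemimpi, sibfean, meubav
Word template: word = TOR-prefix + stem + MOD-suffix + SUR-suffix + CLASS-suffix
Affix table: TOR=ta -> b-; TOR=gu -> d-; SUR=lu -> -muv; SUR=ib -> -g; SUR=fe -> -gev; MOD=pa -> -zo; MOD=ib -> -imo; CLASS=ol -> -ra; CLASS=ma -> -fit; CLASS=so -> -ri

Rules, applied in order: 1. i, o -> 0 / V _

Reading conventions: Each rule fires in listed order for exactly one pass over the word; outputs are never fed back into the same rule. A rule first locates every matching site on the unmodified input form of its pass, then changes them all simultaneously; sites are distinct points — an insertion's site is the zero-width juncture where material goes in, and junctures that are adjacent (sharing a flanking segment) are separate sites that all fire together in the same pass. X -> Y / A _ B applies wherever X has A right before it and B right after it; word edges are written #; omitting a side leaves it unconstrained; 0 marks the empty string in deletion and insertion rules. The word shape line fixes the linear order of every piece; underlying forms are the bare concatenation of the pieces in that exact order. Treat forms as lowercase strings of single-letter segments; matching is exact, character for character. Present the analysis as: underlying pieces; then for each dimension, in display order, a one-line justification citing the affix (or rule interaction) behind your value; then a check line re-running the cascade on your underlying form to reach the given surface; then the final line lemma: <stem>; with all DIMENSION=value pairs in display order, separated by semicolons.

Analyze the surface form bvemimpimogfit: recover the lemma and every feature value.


underlying: b-vemimpi-imo-g-fit
TOR=ta - signalled by the affix b-
SUR=ib - signalled by the affix -g
MOD=ib - signalled by the affix -imo
CLASS=ma - signalled by the affix -fit
check: bvemimpiimogfit -> bvemimpimogfit
lemma: vemimpi; TOR=ta; SUR=ib; MOD=ib; CLASS=ma


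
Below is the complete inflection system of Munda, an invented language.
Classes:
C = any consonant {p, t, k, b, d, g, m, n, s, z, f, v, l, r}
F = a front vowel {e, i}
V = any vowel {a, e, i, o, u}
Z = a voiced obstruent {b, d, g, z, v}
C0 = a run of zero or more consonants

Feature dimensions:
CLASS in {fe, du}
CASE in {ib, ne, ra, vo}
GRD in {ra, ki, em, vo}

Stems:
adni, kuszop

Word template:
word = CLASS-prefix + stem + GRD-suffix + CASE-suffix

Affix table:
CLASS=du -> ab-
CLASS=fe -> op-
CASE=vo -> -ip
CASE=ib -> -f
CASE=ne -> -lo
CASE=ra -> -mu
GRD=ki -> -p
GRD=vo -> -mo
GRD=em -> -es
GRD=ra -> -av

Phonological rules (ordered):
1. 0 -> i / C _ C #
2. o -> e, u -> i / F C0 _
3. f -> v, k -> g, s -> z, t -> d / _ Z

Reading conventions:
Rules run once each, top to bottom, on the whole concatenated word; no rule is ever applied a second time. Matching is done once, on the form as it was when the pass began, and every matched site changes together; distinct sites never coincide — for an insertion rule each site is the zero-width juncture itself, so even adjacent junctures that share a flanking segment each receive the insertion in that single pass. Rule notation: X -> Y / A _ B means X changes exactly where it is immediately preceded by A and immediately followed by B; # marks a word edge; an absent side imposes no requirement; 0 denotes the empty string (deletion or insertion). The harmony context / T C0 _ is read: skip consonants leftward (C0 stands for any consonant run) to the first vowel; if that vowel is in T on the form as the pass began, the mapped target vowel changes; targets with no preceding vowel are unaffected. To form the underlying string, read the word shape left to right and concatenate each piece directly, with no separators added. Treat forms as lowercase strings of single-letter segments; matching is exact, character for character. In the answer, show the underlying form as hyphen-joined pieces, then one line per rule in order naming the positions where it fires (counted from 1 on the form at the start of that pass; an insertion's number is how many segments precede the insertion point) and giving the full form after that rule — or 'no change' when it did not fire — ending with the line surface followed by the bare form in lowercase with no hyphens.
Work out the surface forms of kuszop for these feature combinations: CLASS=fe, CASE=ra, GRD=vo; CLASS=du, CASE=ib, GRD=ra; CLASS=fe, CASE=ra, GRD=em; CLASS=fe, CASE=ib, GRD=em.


cell CLASS=fe, CASE=ra, GRD=vo:
underlying: op-kuszop-mo-mu
1. 0 -> i / C _ C #: no change
2. o -> e, u -> i / F C0 _: no change
3. f -> v, k -> g, s -> z, t -> d / _ Z: fires at position(s) 5: opkuzzopmomu
surface: opkuzzopmomu

cell CLASS=du, CASE=ib, GRD=ra:
underlying: ab-kuszop-av-f
1. 0 -> i / C _ C #: inserts after position(s) 10: abkuszopavif
2. o -> e, u -> i / F C0 _: no change
3. f -> v, k -> g, s -> z, t -> d / _ Z: fires at position(s) 5: abkuzzopavif
surface: abkuzzopavif

cell CLASS=fe, CASE=ra, GRD=em:
underlying: op-kuszop-es-mu
1. 0 -> i / C _ C #: no change
2. o -> e, u -> i / F C0 _: fires at position(s) 12: opkuszopesmi
3. f -> v, k -> g, s -> z, t -> d / _ Z: fires at position(s) 5: opkuzzopesmi
surface: opkuzzopesmi

cell CLASS=fe, CASE=ib, GRD=em:
underlying: op-kuszop-es-f
1. 0 -> i / C _ C #: inserts after position(s) 10: opkuszopesif
2. o -> e, u -> i / F C0 _: no change
3. f -> v, k -> g, s -> z, t -> d / _ Z: fires at position(s) 5: opkuzzopesif
surface: opkuzzopesif


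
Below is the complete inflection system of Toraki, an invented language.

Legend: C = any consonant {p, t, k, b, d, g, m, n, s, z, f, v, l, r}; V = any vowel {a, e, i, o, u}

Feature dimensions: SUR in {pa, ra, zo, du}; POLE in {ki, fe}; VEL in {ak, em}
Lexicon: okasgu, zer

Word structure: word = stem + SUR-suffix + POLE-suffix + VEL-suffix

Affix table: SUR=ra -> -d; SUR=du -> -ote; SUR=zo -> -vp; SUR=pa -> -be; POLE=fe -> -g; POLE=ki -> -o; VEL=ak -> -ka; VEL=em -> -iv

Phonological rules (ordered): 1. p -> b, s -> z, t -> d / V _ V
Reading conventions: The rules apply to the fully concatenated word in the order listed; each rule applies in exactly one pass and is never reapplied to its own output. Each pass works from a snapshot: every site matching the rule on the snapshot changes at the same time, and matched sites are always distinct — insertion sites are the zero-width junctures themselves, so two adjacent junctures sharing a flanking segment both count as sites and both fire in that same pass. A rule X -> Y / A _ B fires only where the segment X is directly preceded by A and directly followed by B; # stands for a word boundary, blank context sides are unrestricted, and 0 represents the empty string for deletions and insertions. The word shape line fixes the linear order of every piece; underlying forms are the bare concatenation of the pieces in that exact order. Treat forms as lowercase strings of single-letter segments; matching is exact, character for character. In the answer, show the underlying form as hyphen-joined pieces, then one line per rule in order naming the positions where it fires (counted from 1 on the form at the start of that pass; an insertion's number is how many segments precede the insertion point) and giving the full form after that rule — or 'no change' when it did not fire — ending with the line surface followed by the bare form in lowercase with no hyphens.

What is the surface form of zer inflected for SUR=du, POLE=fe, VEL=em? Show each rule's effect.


underlying: zer-ote-g-iv
1. p -> b, s -> z, t -> d / V _ V: fires at position(s) 5: zerodegiv
surface: zerodegiv


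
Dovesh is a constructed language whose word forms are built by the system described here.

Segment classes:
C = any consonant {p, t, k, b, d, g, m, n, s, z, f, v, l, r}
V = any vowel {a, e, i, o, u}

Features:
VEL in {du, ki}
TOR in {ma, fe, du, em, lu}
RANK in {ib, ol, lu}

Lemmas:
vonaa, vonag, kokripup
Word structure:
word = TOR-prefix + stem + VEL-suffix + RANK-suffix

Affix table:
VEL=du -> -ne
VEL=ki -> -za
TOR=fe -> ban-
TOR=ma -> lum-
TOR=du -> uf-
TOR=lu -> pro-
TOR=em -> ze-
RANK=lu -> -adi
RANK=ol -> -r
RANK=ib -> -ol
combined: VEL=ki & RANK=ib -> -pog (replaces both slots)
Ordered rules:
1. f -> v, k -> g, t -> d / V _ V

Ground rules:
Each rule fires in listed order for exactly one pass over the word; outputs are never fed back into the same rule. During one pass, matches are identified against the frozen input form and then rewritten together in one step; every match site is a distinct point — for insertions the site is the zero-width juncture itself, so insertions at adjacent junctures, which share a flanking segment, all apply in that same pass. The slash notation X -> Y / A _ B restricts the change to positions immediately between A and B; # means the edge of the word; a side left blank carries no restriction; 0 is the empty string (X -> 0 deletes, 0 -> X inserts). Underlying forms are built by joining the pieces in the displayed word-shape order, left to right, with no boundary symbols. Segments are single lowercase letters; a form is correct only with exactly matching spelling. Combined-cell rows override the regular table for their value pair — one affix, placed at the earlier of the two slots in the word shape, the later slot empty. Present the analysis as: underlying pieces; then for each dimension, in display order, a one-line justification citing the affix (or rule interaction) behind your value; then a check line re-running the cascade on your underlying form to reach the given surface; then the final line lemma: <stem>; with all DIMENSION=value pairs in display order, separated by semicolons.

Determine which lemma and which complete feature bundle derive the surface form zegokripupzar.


underlying: ze-kokripup-za-r
VEL=ki - signalled by the affix -za
TOR=em - signalled by the affix ze-
RANK=ol - signalled by the affix -r
check: zekokripupzar -> zegokripupzar
lemma: kokripup; VEL=ki; TOR=em; RANK=ol


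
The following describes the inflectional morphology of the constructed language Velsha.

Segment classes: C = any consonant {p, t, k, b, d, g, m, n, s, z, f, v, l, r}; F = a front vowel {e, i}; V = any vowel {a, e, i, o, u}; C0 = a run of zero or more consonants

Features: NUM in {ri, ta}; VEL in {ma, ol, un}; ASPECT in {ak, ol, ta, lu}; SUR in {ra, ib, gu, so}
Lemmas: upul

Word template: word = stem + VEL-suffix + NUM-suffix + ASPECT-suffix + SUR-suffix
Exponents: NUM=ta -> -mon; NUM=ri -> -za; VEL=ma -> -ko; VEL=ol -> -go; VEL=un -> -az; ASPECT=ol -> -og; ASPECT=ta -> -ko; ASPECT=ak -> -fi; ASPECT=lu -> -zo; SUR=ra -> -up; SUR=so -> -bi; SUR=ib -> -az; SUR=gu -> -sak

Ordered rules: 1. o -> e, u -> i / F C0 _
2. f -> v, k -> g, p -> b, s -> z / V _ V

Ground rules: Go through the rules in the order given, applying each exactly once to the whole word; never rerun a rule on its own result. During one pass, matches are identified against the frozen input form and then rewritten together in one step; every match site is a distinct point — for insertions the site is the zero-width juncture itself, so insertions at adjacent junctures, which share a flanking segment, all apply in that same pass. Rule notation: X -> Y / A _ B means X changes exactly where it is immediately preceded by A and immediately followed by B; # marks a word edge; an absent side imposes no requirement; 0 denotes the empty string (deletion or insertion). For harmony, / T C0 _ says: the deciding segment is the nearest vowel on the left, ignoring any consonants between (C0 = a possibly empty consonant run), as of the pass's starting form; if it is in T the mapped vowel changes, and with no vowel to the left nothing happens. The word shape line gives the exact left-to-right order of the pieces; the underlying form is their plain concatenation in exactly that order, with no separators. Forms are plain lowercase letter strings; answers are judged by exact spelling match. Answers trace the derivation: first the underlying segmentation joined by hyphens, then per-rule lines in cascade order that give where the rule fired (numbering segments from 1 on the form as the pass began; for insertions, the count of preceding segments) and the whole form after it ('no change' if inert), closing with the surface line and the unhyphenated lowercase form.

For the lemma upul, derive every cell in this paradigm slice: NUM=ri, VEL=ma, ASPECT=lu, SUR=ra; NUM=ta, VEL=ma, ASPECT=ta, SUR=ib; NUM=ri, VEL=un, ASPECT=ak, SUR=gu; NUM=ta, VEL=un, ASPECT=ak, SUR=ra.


cell NUM=ri, VEL=ma, ASPECT=lu, SUR=ra:
underlying: upul-ko-za-zo-up
1. o -> e, u -> i / F C0 _: no change
2. f -> v, k -> g, p -> b, s -> z / V _ V: fires at position(s) 2: ubulkozazoup
surface: ubulkozazoup

cell NUM=ta, VEL=ma, ASPECT=ta, SUR=ib:
underlying: upul-ko-mon-ko-az
1. o -> e, u -> i / F C0 _: no change
2. f -> v, k -> g, p -> b, s -> z / V _ V: fires at position(s) 2: ubulkomonkoaz
surface: ubulkomonkoaz

cell NUM=ri, VEL=un, ASPECT=ak, SUR=gu:
underlying: upul-az-za-fi-sak
1. o -> e, u -> i / F C0 _: no change
2. f -> v, k -> g, p -> b, s -> z / V _ V: fires at position(s) 2, 9, 11: ubulazzavizak
surface: ubulazzavizak

cell NUM=ta, VEL=un, ASPECT=ak, SUR=ra:
underlying: upul-az-mon-fi-up
1. o -> e, u -> i / F C0 _: fires at position(s) 12: upulazmonfiip
2. f -> v, k -> g, p -> b, s -> z / V _ V: fires at position(s) 2: ubulazmonfiip
surface: ubulazmonfiip


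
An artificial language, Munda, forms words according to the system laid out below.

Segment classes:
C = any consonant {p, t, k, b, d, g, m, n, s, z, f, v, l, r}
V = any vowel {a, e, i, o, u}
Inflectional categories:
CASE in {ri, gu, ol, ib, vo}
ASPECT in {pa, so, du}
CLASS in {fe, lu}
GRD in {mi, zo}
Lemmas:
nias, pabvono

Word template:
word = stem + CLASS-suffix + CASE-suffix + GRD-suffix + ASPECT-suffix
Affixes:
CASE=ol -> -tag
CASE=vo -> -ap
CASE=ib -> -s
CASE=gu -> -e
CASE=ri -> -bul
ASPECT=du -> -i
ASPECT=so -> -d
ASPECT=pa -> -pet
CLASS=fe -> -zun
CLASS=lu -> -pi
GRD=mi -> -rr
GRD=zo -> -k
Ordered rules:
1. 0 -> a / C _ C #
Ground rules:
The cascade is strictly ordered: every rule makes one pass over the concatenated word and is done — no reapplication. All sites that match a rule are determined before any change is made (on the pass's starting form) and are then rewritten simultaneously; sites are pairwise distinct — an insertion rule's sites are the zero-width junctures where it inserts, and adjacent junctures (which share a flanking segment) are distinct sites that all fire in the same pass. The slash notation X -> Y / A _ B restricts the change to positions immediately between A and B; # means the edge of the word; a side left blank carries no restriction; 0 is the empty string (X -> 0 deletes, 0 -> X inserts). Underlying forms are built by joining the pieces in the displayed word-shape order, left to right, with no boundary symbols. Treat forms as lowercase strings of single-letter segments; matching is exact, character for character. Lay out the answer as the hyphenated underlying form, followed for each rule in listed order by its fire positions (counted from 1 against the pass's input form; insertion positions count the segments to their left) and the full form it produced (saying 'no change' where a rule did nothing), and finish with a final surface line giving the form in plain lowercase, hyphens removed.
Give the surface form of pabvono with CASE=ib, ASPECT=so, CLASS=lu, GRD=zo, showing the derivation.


underlying: pabvono-pi-s-k-d
1. 0 -> a / C _ C #: inserts after position(s) 11: pabvonopiskad
surface: pabvonopiskad


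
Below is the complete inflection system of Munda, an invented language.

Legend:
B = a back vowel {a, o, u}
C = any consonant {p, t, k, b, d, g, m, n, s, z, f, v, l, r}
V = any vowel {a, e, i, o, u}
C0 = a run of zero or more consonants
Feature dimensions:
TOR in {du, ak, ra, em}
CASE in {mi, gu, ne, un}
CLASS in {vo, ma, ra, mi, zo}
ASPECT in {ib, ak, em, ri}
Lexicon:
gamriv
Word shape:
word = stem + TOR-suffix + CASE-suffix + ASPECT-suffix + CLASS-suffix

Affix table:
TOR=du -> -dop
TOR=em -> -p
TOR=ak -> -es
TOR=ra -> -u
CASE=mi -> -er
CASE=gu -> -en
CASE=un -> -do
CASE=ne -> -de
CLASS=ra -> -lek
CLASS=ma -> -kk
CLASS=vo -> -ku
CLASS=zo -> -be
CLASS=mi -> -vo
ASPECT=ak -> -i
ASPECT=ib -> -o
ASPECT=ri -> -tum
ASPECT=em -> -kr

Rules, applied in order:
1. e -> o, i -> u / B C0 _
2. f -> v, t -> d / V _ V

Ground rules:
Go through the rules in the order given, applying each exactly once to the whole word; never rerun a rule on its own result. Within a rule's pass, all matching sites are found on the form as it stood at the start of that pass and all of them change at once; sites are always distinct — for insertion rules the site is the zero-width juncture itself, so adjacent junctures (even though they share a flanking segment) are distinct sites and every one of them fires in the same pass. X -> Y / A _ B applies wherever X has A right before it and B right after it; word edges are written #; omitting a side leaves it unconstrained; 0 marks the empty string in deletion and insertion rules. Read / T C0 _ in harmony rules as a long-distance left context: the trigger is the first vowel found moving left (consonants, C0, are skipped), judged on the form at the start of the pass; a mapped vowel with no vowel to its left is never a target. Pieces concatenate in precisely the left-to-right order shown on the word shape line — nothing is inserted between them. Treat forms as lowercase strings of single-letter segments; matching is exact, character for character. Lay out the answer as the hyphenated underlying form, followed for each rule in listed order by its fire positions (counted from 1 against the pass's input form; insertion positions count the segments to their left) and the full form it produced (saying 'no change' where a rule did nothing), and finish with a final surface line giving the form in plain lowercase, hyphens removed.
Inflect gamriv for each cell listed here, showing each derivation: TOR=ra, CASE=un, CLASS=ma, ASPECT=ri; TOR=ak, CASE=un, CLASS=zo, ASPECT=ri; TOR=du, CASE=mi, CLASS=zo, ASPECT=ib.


cell TOR=ra, CASE=un, CLASS=ma, ASPECT=ri:
underlying: gamriv-u-do-tum-kk
1. e -> o, i -> u / B C0 _: fires at position(s) 5: gamruvudotumkk
2. f -> v, t -> d / V _ V: fires at position(s) 10: gamruvudodumkk
surface: gamruvudodumkk

cell TOR=ak, CASE=un, CLASS=zo, ASPECT=ri:
underlying: gamriv-es-do-tum-be
1. e -> o, i -> u / B C0 _: fires at position(s) 5, 15: gamruvesdotumbo
2. f -> v, t -> d / V _ V: fires at position(s) 11: gamruvesdodumbo
surface: gamruvesdodumbo

cell TOR=du, CASE=mi, CLASS=zo, ASPECT=ib:
underlying: gamriv-dop-er-o-be
1. e -> o, i -> u / B C0 _: fires at position(s) 5, 10, 14: gamruvdoporobo
2. f -> v, t -> d / V _ V: no change
surface: gamruvdoporobo


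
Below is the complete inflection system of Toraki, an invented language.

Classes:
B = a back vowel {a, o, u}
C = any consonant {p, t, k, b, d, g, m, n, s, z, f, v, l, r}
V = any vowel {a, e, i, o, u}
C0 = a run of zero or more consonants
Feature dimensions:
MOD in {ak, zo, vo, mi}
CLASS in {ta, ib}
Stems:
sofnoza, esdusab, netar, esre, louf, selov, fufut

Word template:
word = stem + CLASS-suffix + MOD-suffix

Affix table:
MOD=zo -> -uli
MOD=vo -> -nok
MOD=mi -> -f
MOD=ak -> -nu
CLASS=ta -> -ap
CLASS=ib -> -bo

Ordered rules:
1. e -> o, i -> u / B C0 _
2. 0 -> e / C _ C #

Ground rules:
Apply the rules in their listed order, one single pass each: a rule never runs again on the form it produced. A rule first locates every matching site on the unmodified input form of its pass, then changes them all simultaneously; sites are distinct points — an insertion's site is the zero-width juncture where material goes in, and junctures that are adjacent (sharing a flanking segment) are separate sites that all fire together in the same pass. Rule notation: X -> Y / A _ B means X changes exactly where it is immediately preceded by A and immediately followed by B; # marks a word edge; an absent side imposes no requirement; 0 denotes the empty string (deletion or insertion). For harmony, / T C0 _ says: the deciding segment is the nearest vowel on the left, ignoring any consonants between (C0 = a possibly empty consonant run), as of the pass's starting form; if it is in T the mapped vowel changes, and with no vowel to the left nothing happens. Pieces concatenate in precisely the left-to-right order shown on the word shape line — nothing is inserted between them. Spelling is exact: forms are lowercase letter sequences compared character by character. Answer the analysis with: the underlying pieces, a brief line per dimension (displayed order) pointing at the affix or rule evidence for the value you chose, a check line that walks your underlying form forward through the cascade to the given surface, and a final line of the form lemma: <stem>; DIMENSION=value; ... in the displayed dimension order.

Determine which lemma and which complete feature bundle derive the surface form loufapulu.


underlying: louf-ap-uli
MOD=zo - signalled by the affix -uli
CLASS=ta - signalled by the affix -ap
check: loufapuli -> loufapulu -> loufapulu
lemma: louf; MOD=zo; CLASS=ta


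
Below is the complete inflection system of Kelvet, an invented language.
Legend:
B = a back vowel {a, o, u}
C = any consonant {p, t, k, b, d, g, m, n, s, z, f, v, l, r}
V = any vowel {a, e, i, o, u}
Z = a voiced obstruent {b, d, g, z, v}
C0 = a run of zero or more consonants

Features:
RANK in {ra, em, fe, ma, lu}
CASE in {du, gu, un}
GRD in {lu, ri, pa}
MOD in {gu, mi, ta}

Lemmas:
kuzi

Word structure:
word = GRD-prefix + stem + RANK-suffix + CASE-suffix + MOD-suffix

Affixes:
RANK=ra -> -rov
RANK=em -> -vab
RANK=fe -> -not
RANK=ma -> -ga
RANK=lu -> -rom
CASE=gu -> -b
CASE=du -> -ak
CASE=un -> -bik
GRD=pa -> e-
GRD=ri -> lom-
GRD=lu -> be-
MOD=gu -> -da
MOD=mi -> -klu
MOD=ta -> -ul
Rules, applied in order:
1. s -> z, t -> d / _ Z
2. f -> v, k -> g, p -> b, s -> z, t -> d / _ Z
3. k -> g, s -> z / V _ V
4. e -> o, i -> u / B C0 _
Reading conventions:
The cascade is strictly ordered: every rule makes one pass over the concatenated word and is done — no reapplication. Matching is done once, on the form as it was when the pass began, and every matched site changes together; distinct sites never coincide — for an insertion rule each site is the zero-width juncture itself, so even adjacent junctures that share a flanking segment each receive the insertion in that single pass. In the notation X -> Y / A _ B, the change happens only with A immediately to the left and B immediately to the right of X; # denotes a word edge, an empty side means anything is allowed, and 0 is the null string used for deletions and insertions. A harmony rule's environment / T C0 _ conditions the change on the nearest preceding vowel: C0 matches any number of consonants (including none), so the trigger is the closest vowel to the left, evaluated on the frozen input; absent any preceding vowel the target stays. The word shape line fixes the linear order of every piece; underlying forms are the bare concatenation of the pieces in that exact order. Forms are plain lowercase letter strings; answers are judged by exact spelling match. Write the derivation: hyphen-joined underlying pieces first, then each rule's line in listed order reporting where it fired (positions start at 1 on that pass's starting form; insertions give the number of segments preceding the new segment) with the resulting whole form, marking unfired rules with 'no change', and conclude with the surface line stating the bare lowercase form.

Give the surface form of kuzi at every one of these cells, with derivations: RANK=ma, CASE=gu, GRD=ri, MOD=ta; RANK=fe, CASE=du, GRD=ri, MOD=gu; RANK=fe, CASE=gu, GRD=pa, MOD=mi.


cell RANK=ma, CASE=gu, GRD=ri, MOD=ta:
underlying: lom-kuzi-ga-b-ul
1. s -> z, t -> d / _ Z: no change
2. f -> v, k -> g, p -> b, s -> z, t -> d / _ Z: no change
3. k -> g, s -> z / V _ V: no change
4. e -> o, i -> u / B C0 _: fires at position(s) 7: lomkuzugabul
surface: lomkuzugabul

cell RANK=fe, CASE=du, GRD=ri, MOD=gu:
underlying: lom-kuzi-not-ak-da
1. s -> z, t -> d / _ Z: no change
2. f -> v, k -> g, p -> b, s -> z, t -> d / _ Z: fires at position(s) 12: lomkuzinotagda
3. k -> g, s -> z / V _ V: no change
4. e -> o, i -> u / B C0 _: fires at position(s) 7: lomkuzunotagda
surface: lomkuzunotagda

cell RANK=fe, CASE=gu, GRD=pa, MOD=mi:
underlying: e-kuzi-not-b-klu
1. s -> z, t -> d / _ Z: fires at position(s) 8: ekuzinodbklu
2. f -> v, k -> g, p -> b, s -> z, t -> d / _ Z: no change
3. k -> g, s -> z / V _ V: fires at position(s) 2: eguzinodbklu
4. e -> o, i -> u / B C0 _: fires at position(s) 5: eguzunodbklu
surface: eguzunodbklu
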